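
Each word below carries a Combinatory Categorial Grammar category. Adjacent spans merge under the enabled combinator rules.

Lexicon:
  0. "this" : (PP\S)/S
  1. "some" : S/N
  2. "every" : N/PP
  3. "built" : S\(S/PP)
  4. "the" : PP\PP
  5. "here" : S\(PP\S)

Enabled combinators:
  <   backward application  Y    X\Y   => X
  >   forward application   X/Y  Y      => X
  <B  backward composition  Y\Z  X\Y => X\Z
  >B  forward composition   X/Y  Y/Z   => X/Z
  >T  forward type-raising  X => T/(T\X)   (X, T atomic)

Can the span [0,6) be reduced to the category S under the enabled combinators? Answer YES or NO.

[0,6] S   <
  [0,5] PP\S   <B
    [0,4] PP\S   >
      [0,1] "this" : (PP\S)/S
      [1,4] S   <
        [1,3] S/PP   >B
          [1,2] "some" : S/N
          [2,3] "every" : N/PP
        [3,4] "built" : S\(S/PP)
    [4,5] "the" : PP\PP
  [5,6] "here" : S\(PP\S)

YES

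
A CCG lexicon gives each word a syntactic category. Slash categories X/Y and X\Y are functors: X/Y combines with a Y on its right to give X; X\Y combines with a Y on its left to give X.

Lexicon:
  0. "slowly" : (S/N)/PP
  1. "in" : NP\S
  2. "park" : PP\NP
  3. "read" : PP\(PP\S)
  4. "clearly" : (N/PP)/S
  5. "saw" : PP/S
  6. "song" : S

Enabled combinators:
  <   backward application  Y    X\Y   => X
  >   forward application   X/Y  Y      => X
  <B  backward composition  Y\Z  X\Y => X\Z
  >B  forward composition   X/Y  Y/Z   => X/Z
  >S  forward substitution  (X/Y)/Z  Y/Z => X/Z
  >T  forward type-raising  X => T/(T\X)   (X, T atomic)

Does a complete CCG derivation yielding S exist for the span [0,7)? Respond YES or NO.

[0,7] S   >
  [0,4] S/N   >
    [0,1] "slowly" : (S/N)/PP
    [1,4] PP   <
      [1,3] PP\S   <B
        [1,2] "in" : NP\S
        [2,3] "park" : PP\NP
      [3,4] "read" : PP\(PP\S)
  [4,7] N   >
    [4,6] N/S   >S
      [4,5] "clearly" : (N/PP)/S
      [5,6] "saw" : PP/S
    [6,7] "song" : S

YES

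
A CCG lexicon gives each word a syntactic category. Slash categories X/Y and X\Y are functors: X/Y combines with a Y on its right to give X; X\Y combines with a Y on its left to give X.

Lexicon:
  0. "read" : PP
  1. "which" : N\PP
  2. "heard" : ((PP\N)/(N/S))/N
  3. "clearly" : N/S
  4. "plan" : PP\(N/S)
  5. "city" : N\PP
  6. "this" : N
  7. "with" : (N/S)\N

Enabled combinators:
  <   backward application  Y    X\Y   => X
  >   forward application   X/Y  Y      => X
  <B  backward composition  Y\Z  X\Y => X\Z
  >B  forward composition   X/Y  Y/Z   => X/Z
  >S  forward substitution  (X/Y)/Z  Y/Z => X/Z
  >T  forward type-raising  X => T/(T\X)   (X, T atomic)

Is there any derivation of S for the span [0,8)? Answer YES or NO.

PP N\PP ((PP\N)/(N/S))/N N/S PP\(N/S) N\PP N (N/S)\N
CKY chart[0,8] = {N/(N\PP), NP/(NP\PP), PP, PP/(PP\PP), S/(S\PP)}; S ∉ chart

NO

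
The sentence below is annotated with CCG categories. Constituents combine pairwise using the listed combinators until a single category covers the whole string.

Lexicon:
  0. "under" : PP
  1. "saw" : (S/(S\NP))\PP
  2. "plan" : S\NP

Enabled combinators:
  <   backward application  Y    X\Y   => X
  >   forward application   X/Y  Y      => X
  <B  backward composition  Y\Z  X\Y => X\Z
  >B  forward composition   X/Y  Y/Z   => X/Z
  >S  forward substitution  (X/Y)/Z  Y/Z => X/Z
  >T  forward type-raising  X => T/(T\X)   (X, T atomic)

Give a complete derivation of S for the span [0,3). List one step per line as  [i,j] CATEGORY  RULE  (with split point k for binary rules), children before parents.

[0,1] PP  lex  "under"
[1,2] (S/(S\NP))\PP  lex  "saw"
[0,2] S/(S\NP)  <  k=1
[2,3] S\NP  lex  "plan"
[0,3] S  >  k=2

[0,3] S   >
  [0,2] S/(S\NP)   <
    [0,1] "under" : PP
    [1,2] "saw" : (S/(S\NP))\PP
  [2,3] "plan" : S\NP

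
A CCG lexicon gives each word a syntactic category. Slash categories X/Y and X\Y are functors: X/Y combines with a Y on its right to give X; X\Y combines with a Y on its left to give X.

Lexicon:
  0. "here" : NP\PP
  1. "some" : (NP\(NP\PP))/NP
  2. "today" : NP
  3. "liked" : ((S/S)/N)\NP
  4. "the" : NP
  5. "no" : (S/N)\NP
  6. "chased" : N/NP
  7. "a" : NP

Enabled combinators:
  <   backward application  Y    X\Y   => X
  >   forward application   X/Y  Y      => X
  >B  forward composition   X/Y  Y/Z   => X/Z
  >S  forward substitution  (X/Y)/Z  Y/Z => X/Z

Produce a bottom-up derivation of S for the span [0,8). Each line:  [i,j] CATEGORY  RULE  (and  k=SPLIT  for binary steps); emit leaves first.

[0,1] NP\PP  lex  "here"
[1,2] (NP\(NP\PP))/NP  lex  "some"
[2,3] NP  lex  "today"
[1,3] NP\(NP\PP)  >  k=2
[0,3] NP  <  k=1
[3,4] ((S/S)/N)\NP  lex  "liked"
[0,4] (S/S)/N  <  k=3
[4,5] NP  lex  "the"
[5,6] (S/N)\NP  lex  "no"
[4,6] S/N  <  k=5
[0,6] S/N  >S  k=4
[6,7] N/NP  lex  "chased"
[7,8] NP  lex  "a"
[6,8] N  >  k=7
[0,8] S  >  k=6

[0,8] S   >
  [0,6] S/N   >S
    [0,4] (S/S)/N   <
      [0,3] NP   <
        [0,1] "here" : NP\PP
        [1,3] NP\(NP\PP)   >
          [1,2] "some" : (NP\(NP\PP))/NP
          [2,3] "today" : NP
      [3,4] "liked" : ((S/S)/N)\NP
    [4,6] S/N   <
      [4,5] "the" : NP
      [5,6] "no" : (S/N)\NP
  [6,8] N   >
    [6,7] "chased" : N/NP
    [7,8] "a" : NP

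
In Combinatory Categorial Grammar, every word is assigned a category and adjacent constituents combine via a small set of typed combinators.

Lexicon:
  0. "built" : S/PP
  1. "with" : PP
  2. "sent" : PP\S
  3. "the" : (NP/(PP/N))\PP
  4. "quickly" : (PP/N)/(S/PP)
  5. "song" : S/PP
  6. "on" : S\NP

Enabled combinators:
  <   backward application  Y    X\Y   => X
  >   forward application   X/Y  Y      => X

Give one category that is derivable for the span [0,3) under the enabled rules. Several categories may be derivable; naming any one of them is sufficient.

PP

[0,7] S   <
  [0,6] NP   >
    [0,4] NP/(PP/N)   <
      [0,3] PP   <
        [0,2] S   >
          [0,1] "built" : S/PP
          [1,2] "with" : PP
        [2,3] "sent" : PP\S
      [3,4] "the" : (NP/(PP/N))\PP
    [4,6] PP/N   >
      [4,5] "quickly" : (PP/N)/(S/PP)
      [5,6] "song" : S/PP
  [6,7] "on" : S\NP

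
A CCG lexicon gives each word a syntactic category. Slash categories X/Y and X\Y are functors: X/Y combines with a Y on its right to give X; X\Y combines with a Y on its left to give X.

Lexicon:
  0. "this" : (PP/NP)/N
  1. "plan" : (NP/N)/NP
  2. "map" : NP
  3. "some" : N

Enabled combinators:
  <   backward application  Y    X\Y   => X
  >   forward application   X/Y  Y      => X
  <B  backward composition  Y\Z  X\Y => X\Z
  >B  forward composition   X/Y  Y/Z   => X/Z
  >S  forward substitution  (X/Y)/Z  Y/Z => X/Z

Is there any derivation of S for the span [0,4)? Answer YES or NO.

NO

(PP/NP)/N (NP/N)/NP NP N
CKY chart[0,4] = {PP}; S ∉ chart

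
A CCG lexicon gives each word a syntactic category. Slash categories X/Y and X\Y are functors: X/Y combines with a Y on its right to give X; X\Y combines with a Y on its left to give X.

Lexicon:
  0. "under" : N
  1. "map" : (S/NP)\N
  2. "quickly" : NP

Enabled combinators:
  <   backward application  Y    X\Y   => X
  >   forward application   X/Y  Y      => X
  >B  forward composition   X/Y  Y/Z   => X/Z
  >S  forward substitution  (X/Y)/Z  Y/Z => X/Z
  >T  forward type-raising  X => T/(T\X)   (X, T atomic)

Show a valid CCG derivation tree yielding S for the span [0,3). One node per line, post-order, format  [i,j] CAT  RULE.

[0,3] S   >
  [0,2] S/NP   <
    [0,1] "under" : N
    [1,2] "map" : (S/NP)\N
  [2,3] "quickly" : NP

[0,1] N  lex  "under"
[1,2] (S/NP)\N  lex  "map"
[0,2] S/NP  <  k=1
[2,3] NP  lex  "quickly"
[0,3] S  >  k=2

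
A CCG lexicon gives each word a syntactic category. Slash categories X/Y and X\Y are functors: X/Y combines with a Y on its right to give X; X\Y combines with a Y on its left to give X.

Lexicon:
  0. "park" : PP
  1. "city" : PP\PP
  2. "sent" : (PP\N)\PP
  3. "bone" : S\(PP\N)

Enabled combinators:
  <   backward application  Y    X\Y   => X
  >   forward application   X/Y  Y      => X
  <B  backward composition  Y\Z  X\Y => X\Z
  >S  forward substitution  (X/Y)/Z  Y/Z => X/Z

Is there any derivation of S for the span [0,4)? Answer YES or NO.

[0,4] S   <
  [0,1] "park" : PP
  [1,4] S\PP   <B
    [1,2] "city" : PP\PP
    [2,4] S\PP   <B
      [2,3] "sent" : (PP\N)\PP
      [3,4] "bone" : S\(PP\N)

YES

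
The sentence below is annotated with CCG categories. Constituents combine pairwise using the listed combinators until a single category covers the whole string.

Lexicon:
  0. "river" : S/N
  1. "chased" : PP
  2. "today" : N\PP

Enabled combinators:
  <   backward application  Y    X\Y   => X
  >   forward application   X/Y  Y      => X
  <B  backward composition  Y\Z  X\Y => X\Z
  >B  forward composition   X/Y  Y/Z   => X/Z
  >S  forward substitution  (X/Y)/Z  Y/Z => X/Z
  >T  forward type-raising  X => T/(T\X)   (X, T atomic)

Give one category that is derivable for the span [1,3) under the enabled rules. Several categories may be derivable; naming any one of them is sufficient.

[0,3] S   >
  [0,1] "river" : S/N
  [1,3] N   >
    [1,2] N/(N\PP)   >T
      [1,2] "chased" : PP
    [2,3] "today" : N\PP

N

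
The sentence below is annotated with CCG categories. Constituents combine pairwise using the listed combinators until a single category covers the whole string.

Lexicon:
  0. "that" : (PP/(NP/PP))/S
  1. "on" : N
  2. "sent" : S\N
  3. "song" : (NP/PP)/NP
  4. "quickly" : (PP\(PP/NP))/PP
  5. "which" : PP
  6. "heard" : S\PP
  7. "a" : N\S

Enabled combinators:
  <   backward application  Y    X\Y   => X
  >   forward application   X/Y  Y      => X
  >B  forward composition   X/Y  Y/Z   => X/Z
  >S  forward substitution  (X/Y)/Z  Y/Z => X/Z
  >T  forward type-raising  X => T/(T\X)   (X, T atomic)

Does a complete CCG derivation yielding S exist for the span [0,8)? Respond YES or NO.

(PP/(NP/PP))/S N S\N (NP/PP)/NP (PP\(PP/NP))/PP PP S\PP N\S
CKY chart[0,8] = {N, N/(N\N), NP/(NP\N), PP/(PP\N), S/(S\N)}; S ∉ chart

NO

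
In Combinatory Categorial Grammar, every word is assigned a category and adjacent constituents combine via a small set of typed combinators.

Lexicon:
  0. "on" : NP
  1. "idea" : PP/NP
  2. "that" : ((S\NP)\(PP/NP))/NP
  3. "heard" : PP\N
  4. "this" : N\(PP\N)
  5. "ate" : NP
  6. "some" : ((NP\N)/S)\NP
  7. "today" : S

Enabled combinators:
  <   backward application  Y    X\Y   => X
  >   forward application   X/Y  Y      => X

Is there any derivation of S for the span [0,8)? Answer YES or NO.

YES

[0,8] S   <
  [0,1] "on" : NP
  [1,8] S\NP   <
    [1,2] "idea" : PP/NP
    [2,8] (S\NP)\(PP/NP)   >
      [2,3] "that" : ((S\NP)\(PP/NP))/NP
      [3,8] NP   <
        [3,5] N   <
          [3,4] "heard" : PP\N
          [4,5] "this" : N\(PP\N)
        [5,8] NP\N   >
          [5,7] (NP\N)/S   <
            [5,6] "ate" : NP
            [6,7] "some" : ((NP\N)/S)\NP
          [7,8] "today" : S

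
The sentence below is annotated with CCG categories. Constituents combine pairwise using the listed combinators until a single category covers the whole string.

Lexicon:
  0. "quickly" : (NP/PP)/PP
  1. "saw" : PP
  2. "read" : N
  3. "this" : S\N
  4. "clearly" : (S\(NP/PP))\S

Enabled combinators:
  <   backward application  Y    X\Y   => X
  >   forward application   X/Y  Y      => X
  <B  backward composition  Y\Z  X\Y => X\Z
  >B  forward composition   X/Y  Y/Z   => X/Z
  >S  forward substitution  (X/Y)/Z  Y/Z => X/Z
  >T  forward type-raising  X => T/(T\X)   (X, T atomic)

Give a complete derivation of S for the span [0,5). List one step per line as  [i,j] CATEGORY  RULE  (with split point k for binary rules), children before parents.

[0,5] S   <
  [0,2] NP/PP   >
    [0,1] "quickly" : (NP/PP)/PP
    [1,2] "saw" : PP
  [2,5] S\(NP/PP)   <
    [2,4] S   >
      [2,3] S/(S\N)   >T
        [2,3] "read" : N
      [3,4] "this" : S\N
    [4,5] "clearly" : (S\(NP/PP))\S

[0,1] (NP/PP)/PP  lex  "quickly"
[1,2] PP  lex  "saw"
[0,2] NP/PP  >  k=1
[2,3] N  lex  "read"
[2,3] S/(S\N)  >T
[3,4] S\N  lex  "this"
[2,4] S  >  k=3
[4,5] (S\(NP/PP))\S  lex  "clearly"
[2,5] S\(NP/PP)  <  k=4
[0,5] S  <  k=2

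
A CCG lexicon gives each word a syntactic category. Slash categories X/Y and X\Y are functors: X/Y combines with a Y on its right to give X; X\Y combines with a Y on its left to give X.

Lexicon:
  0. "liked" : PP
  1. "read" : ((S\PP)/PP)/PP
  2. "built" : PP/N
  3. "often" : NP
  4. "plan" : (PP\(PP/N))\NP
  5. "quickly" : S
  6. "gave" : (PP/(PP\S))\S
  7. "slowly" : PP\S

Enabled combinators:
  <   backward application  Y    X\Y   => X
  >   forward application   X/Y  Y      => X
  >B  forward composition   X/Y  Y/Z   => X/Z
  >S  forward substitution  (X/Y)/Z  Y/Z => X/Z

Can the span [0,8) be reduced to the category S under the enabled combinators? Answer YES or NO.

YES

[0,8] S   <
  [0,1] "liked" : PP
  [1,8] S\PP   >
    [1,5] (S\PP)/PP   >
      [1,2] "read" : ((S\PP)/PP)/PP
      [2,5] PP   <
        [2,3] "built" : PP/N
        [3,5] PP\(PP/N)   <
          [3,4] "often" : NP
          [4,5] "plan" : (PP\(PP/N))\NP
    [5,8] PP   >
      [5,7] PP/(PP\S)   <
        [5,6] "quickly" : S
        [6,7] "gave" : (PP/(PP\S))\S
      [7,8] "slowly" : PP\S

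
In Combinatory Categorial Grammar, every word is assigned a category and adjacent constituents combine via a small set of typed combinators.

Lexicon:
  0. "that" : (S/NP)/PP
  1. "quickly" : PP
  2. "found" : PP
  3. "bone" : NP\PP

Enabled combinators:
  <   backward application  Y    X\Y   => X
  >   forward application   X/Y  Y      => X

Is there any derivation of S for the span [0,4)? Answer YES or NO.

[0,4] S   >
  [0,2] S/NP   >
    [0,1] "that" : (S/NP)/PP
    [1,2] "quickly" : PP
  [2,4] NP   <
    [2,3] "found" : PP
    [3,4] "bone" : NP\PP

YES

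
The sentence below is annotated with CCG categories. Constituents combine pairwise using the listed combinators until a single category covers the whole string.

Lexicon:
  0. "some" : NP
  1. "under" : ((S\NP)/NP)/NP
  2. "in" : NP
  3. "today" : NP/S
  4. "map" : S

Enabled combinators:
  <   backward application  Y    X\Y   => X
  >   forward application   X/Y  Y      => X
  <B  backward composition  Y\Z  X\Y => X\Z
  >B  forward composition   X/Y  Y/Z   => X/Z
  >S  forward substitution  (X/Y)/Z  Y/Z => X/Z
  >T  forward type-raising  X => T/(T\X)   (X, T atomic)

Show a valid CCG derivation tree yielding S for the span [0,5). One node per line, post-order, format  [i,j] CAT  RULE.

[0,1] NP  lex  "some"
[0,1] S/(S\NP)  >T
[1,2] ((S\NP)/NP)/NP  lex  "under"
[2,3] NP  lex  "in"
[1,3] (S\NP)/NP  >  k=2
[0,3] S/NP  >B  k=1
[3,4] NP/S  lex  "today"
[4,5] S  lex  "map"
[3,5] NP  >  k=4
[0,5] S  >  k=3

[0,5] S   >
  [0,3] S/NP   >B
    [0,1] S/(S\NP)   >T
      [0,1] "some" : NP
    [1,3] (S\NP)/NP   >
      [1,2] "under" : ((S\NP)/NP)/NP
      [2,3] "in" : NP
  [3,5] NP   >
    [3,4] "today" : NP/S
    [4,5] "map" : S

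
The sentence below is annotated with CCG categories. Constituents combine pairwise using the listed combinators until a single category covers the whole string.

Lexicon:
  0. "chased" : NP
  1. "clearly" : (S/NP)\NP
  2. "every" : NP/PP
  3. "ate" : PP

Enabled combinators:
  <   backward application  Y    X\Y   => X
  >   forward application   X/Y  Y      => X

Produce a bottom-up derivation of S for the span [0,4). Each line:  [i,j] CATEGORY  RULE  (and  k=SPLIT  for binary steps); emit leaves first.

[0,1] NP  lex  "chased"
[1,2] (S/NP)\NP  lex  "clearly"
[0,2] S/NP  <  k=1
[2,3] NP/PP  lex  "every"
[3,4] PP  lex  "ate"
[2,4] NP  >  k=3
[0,4] S  >  k=2

[0,4] S   >
  [0,2] S/NP   <
    [0,1] "chased" : NP
    [1,2] "clearly" : (S/NP)\NP
  [2,4] NP   >
    [2,3] "every" : NP/PP
    [3,4] "ate" : PP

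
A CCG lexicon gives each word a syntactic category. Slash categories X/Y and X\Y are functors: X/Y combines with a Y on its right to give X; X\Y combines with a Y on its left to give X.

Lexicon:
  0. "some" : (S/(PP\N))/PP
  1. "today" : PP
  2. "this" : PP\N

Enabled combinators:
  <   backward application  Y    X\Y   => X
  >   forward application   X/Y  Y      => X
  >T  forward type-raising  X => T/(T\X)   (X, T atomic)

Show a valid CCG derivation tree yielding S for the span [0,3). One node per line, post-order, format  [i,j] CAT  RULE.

[0,3] S   >
  [0,2] S/(PP\N)   >
    [0,1] "some" : (S/(PP\N))/PP
    [1,2] "today" : PP
  [2,3] "this" : PP\N

[0,1] (S/(PP\N))/PP  lex  "some"
[1,2] PP  lex  "today"
[0,2] S/(PP\N)  >  k=1
[2,3] PP\N  lex  "this"
[0,3] S  >  k=2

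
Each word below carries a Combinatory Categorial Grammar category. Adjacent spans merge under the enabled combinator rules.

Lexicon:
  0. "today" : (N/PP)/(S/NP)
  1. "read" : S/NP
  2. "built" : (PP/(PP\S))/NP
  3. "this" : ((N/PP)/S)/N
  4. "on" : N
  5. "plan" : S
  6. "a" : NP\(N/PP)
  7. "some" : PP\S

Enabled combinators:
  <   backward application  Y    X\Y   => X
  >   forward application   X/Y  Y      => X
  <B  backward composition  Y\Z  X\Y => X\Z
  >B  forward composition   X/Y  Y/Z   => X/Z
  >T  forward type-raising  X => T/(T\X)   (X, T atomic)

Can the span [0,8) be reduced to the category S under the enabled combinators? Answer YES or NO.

NO

(N/PP)/(S/NP) S/NP (PP/(PP\S))/NP ((N/PP)/S)/N N S NP\(N/PP) PP\S
CKY chart[0,8] = {N, N/(N\N), N/(PP\PP), NP/(NP\N), PP/(PP\N), S/(S\N)}; S ∉ chart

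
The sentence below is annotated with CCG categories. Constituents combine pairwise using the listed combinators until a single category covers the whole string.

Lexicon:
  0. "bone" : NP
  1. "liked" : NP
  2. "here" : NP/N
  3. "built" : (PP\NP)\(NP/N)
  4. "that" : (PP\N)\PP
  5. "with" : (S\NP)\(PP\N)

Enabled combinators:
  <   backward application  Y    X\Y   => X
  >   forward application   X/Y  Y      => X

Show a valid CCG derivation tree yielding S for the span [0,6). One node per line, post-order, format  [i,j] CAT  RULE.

[0,1] NP  lex  "bone"
[1,2] NP  lex  "liked"
[2,3] NP/N  lex  "here"
[3,4] (PP\NP)\(NP/N)  lex  "built"
[2,4] PP\NP  <  k=3
[1,4] PP  <  k=2
[4,5] (PP\N)\PP  lex  "that"
[1,5] PP\N  <  k=4
[5,6] (S\NP)\(PP\N)  lex  "with"
[1,6] S\NP  <  k=5
[0,6] S  <  k=1

[0,6] S   <
  [0,1] "bone" : NP
  [1,6] S\NP   <
    [1,5] PP\N   <
      [1,4] PP   <
        [1,2] "liked" : NP
        [2,4] PP\NP   <
          [2,3] "here" : NP/N
          [3,4] "built" : (PP\NP)\(NP/N)
      [4,5] "that" : (PP\N)\PP
    [5,6] "with" : (S\NP)\(PP\N)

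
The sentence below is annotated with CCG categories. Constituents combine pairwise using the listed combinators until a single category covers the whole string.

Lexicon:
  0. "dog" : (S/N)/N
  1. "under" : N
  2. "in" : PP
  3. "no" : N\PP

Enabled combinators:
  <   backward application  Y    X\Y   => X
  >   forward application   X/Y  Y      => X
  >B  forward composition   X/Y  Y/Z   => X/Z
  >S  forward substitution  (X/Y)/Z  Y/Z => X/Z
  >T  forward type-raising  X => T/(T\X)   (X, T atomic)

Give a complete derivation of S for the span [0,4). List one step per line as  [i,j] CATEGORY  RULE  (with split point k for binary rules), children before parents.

[0,1] (S/N)/N  lex  "dog"
[1,2] N  lex  "under"
[0,2] S/N  >  k=1
[2,3] PP  lex  "in"
[2,3] N/(N\PP)  >T
[3,4] N\PP  lex  "no"
[2,4] N  >  k=3
[0,4] S  >  k=2

[0,4] S   >
  [0,2] S/N   >
    [0,1] "dog" : (S/N)/N
    [1,2] "under" : N
  [2,4] N   >
    [2,3] N/(N\PP)   >T
      [2,3] "in" : PP
    [3,4] "no" : N\PP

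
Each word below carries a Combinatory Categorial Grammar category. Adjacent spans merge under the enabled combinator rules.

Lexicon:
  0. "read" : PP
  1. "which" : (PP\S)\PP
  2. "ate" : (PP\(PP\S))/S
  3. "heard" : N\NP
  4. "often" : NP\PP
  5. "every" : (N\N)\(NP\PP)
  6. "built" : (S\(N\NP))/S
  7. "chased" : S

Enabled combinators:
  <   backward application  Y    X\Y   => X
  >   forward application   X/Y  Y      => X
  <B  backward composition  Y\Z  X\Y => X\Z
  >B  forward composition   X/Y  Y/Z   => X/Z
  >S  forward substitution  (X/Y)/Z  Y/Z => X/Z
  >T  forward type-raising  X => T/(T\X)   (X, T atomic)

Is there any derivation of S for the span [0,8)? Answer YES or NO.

PP (PP\S)\PP (PP\(PP\S))/S N\NP NP\PP (N\N)\(NP\PP) (S\(N\NP))/S S
CKY chart[0,8] = {N/(N\PP), NP/(NP\PP), PP, PP/(PP\PP), S/(S\PP)}; S ∉ chart

NO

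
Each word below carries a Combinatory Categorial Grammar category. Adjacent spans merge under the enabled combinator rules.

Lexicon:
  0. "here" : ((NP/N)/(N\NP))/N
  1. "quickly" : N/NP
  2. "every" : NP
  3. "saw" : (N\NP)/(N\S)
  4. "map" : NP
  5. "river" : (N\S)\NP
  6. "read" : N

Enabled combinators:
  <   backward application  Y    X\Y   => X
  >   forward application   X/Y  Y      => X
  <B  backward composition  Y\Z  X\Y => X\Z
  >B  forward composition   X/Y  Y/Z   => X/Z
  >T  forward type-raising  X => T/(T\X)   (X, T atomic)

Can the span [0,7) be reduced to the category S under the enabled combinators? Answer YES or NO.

((NP/N)/(N\NP))/N N/NP NP (N\NP)/(N\S) NP (N\S)\NP N
CKY chart[0,7] = {N/(N\NP), NP, NP/(NP\NP), NP/(N\N), PP/(PP\NP), S/(S\NP)}; S ∉ chart

NO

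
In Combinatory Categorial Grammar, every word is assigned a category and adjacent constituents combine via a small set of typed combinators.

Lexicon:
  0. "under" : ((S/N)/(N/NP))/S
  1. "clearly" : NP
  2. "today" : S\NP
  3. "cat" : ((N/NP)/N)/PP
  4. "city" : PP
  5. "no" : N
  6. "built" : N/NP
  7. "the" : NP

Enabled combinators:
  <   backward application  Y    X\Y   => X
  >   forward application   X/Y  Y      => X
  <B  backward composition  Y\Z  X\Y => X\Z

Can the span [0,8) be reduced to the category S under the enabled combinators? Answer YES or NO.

[0,8] S   >
  [0,6] S/N   >
    [0,3] (S/N)/(N/NP)   >
      [0,1] "under" : ((S/N)/(N/NP))/S
      [1,3] S   <
        [1,2] "clearly" : NP
        [2,3] "today" : S\NP
    [3,6] N/NP   >
      [3,5] (N/NP)/N   >
        [3,4] "cat" : ((N/NP)/N)/PP
        [4,5] "city" : PP
      [5,6] "no" : N
  [6,8] N   >
    [6,7] "built" : N/NP
    [7,8] "the" : NP

YES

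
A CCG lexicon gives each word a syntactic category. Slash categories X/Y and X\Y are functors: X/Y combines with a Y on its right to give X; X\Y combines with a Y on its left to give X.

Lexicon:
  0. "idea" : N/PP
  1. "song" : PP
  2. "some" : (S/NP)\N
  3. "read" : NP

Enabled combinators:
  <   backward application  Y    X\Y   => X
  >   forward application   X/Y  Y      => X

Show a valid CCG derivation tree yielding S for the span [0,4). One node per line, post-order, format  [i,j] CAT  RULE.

[0,4] S   >
  [0,3] S/NP   <
    [0,2] N   >
      [0,1] "idea" : N/PP
      [1,2] "song" : PP
    [2,3] "some" : (S/NP)\N
  [3,4] "read" : NP

[0,1] N/PP  lex  "idea"
[1,2] PP  lex  "song"
[0,2] N  >  k=1
[2,3] (S/NP)\N  lex  "some"
[0,3] S/NP  <  k=2
[3,4] NP  lex  "read"
[0,4] S  >  k=3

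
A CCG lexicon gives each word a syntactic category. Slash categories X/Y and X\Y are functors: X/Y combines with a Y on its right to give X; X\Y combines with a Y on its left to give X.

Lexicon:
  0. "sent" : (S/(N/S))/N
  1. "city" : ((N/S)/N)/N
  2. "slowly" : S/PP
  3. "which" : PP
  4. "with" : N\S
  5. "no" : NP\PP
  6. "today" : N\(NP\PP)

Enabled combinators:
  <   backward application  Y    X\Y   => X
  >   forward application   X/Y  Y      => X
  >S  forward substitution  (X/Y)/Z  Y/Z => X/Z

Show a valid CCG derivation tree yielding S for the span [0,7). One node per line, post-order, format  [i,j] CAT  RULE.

[0,7] S   >
  [0,5] S/N   >S
    [0,1] "sent" : (S/(N/S))/N
    [1,5] (N/S)/N   >
      [1,2] "city" : ((N/S)/N)/N
      [2,5] N   <
        [2,4] S   >
          [2,3] "slowly" : S/PP
          [3,4] "which" : PP
        [4,5] "with" : N\S
  [5,7] N   <
    [5,6] "no" : NP\PP
    [6,7] "today" : N\(NP\PP)

[0,1] (S/(N/S))/N  lex  "sent"
[1,2] ((N/S)/N)/N  lex  "city"
[2,3] S/PP  lex  "slowly"
[3,4] PP  lex  "which"
[2,4] S  >  k=3
[4,5] N\S  lex  "with"
[2,5] N  <  k=4
[1,5] (N/S)/N  >  k=2
[0,5] S/N  >S  k=1
[5,6] NP\PP  lex  "no"
[6,7] N\(NP\PP)  lex  "today"
[5,7] N  <  k=6
[0,7] S  >  k=5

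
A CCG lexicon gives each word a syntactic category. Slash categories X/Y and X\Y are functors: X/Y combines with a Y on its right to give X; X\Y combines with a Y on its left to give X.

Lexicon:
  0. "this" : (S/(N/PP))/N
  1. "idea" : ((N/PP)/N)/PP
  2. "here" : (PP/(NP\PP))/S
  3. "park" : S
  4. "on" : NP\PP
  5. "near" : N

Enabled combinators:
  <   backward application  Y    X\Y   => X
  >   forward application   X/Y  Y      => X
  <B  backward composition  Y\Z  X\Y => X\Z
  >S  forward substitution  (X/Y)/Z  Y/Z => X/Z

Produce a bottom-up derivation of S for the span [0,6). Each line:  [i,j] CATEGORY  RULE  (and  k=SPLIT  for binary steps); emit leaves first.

[0,6] S   >
  [0,5] S/N   >S
    [0,1] "this" : (S/(N/PP))/N
    [1,5] (N/PP)/N   >
      [1,2] "idea" : ((N/PP)/N)/PP
      [2,5] PP   >
        [2,4] PP/(NP\PP)   >
          [2,3] "here" : (PP/(NP\PP))/S
          [3,4] "park" : S
        [4,5] "on" : NP\PP
  [5,6] "near" : N

[0,1] (S/(N/PP))/N  lex  "this"
[1,2] ((N/PP)/N)/PP  lex  "idea"
[2,3] (PP/(NP\PP))/S  lex  "here"
[3,4] S  lex  "park"
[2,4] PP/(NP\PP)  >  k=3
[4,5] NP\PP  lex  "on"
[2,5] PP  >  k=4
[1,5] (N/PP)/N  >  k=2
[0,5] S/N  >S  k=1
[5,6] N  lex  "near"
[0,6] S  >  k=5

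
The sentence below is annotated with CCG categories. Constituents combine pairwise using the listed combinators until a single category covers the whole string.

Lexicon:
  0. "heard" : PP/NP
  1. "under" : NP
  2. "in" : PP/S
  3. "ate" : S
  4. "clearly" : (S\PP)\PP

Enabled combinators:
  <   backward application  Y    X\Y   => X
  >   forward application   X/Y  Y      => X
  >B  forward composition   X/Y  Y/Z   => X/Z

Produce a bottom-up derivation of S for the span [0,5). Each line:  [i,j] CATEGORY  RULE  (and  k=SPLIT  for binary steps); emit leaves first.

[0,1] PP/NP  lex  "heard"
[1,2] NP  lex  "under"
[0,2] PP  >  k=1
[2,3] PP/S  lex  "in"
[3,4] S  lex  "ate"
[2,4] PP  >  k=3
[4,5] (S\PP)\PP  lex  "clearly"
[2,5] S\PP  <  k=4
[0,5] S  <  k=2

[0,5] S   <
  [0,2] PP   >
    [0,1] "heard" : PP/NP
    [1,2] "under" : NP
  [2,5] S\PP   <
    [2,4] PP   >
      [2,3] "in" : PP/S
      [3,4] "ate" : S
    [4,5] "clearly" : (S\PP)\PP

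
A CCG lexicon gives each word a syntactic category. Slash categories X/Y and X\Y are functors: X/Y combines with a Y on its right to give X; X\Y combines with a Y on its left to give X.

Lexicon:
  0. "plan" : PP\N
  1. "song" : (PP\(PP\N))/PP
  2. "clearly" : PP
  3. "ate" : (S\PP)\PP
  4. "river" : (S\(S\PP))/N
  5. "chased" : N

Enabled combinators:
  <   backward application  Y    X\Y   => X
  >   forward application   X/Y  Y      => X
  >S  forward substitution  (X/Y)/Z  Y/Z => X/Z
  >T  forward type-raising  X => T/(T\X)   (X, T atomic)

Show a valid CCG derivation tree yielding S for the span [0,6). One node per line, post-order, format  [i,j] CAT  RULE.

[0,1] PP\N  lex  "plan"
[1,2] (PP\(PP\N))/PP  lex  "song"
[2,3] PP  lex  "clearly"
[1,3] PP\(PP\N)  >  k=2
[0,3] PP  <  k=1
[3,4] (S\PP)\PP  lex  "ate"
[0,4] S\PP  <  k=3
[4,5] (S\(S\PP))/N  lex  "river"
[5,6] N  lex  "chased"
[4,6] S\(S\PP)  >  k=5
[0,6] S  <  k=4

[0,6] S   <
  [0,4] S\PP   <
    [0,3] PP   <
      [0,1] "plan" : PP\N
      [1,3] PP\(PP\N)   >
        [1,2] "song" : (PP\(PP\N))/PP
        [2,3] "clearly" : PP
    [3,4] "ate" : (S\PP)\PP
  [4,6] S\(S\PP)   >
    [4,5] "river" : (S\(S\PP))/N
    [5,6] "chased" : N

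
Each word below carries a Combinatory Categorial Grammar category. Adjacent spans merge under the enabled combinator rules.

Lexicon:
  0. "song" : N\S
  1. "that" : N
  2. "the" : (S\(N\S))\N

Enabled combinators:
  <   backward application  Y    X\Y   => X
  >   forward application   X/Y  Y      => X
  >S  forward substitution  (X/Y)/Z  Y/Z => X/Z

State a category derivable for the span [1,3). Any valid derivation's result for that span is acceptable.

[0,3] S   <
  [0,1] "song" : N\S
  [1,3] S\(N\S)   <
    [1,2] "that" : N
    [2,3] "the" : (S\(N\S))\N

S\(N\S)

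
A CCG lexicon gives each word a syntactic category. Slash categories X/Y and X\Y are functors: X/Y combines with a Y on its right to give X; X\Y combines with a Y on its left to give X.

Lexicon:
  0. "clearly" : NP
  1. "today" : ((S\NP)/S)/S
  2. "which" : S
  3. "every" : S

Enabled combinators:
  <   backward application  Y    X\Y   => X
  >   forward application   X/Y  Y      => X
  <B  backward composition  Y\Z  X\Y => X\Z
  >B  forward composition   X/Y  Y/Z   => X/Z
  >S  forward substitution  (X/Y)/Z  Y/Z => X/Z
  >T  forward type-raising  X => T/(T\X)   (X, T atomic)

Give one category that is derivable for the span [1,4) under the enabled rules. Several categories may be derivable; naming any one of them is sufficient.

[0,4] S   <
  [0,1] "clearly" : NP
  [1,4] S\NP   >
    [1,3] (S\NP)/S   >
      [1,2] "today" : ((S\NP)/S)/S
      [2,3] "which" : S
    [3,4] "every" : S

S\NP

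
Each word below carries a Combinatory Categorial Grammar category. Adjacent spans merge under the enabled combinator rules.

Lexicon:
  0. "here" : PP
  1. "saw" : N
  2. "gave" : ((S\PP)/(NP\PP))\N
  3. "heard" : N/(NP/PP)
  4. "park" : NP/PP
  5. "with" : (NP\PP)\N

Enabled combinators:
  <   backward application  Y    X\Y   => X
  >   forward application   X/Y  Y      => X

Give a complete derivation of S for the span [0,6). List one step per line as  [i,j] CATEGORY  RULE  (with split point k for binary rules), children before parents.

[0,6] S   <
  [0,1] "here" : PP
  [1,6] S\PP   >
    [1,3] (S\PP)/(NP\PP)   <
      [1,2] "saw" : N
      [2,3] "gave" : ((S\PP)/(NP\PP))\N
    [3,6] NP\PP   <
      [3,5] N   >
        [3,4] "heard" : N/(NP/PP)
        [4,5] "park" : NP/PP
      [5,6] "with" : (NP\PP)\N

[0,1] PP  lex  "here"
[1,2] N  lex  "saw"
[2,3] ((S\PP)/(NP\PP))\N  lex  "gave"
[1,3] (S\PP)/(NP\PP)  <  k=2
[3,4] N/(NP/PP)  lex  "heard"
[4,5] NP/PP  lex  "park"
[3,5] N  >  k=4
[5,6] (NP\PP)\N  lex  "with"
[3,6] NP\PP  <  k=5
[1,6] S\PP  >  k=3
[0,6] S  <  k=1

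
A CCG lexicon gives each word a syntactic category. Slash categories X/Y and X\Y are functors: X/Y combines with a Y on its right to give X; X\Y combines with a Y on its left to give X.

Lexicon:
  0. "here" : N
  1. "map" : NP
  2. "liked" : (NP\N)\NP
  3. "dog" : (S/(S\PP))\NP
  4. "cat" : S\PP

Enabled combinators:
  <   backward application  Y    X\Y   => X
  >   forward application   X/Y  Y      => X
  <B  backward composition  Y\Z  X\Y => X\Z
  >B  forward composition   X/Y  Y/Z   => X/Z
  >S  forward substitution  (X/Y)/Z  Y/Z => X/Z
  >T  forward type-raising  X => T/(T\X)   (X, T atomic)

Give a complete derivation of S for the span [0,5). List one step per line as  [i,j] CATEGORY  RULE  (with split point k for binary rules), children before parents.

[0,5] S   >
  [0,4] S/(S\PP)   <
    [0,3] NP   <
      [0,1] "here" : N
      [1,3] NP\N   <
        [1,2] "map" : NP
        [2,3] "liked" : (NP\N)\NP
    [3,4] "dog" : (S/(S\PP))\NP
  [4,5] "cat" : S\PP

[0,1] N  lex  "here"
[1,2] NP  lex  "map"
[2,3] (NP\N)\NP  lex  "liked"
[1,3] NP\N  <  k=2
[0,3] NP  <  k=1
[3,4] (S/(S\PP))\NP  lex  "dog"
[0,4] S/(S\PP)  <  k=3
[4,5] S\PP  lex  "cat"
[0,5] S  >  k=4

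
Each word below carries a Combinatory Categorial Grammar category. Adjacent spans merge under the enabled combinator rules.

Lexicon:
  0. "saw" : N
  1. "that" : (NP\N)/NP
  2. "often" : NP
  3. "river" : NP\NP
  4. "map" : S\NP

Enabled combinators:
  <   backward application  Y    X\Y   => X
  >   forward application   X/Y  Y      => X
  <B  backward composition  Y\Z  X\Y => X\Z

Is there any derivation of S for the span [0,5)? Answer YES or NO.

YES

[0,5] S   <
  [0,3] NP   <
    [0,1] "saw" : N
    [1,3] NP\N   >
      [1,2] "that" : (NP\N)/NP
      [2,3] "often" : NP
  [3,5] S\NP   <B
    [3,4] "river" : NP\NP
    [4,5] "map" : S\NP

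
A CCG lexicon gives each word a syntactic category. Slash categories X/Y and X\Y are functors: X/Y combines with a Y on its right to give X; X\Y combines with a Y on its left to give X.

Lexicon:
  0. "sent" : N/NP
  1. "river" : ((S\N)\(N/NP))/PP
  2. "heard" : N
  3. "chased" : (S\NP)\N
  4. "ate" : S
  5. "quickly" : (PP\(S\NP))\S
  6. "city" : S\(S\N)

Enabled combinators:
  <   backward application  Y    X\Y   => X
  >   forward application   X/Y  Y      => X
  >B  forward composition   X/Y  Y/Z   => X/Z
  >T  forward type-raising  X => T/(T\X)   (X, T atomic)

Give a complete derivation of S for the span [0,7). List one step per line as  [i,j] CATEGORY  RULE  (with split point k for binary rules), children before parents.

[0,1] N/NP  lex  "sent"
[1,2] ((S\N)\(N/NP))/PP  lex  "river"
[2,3] N  lex  "heard"
[3,4] (S\NP)\N  lex  "chased"
[2,4] S\NP  <  k=3
[4,5] S  lex  "ate"
[5,6] (PP\(S\NP))\S  lex  "quickly"
[4,6] PP\(S\NP)  <  k=5
[2,6] PP  <  k=4
[1,6] (S\N)\(N/NP)  >  k=2
[0,6] S\N  <  k=1
[6,7] S\(S\N)  lex  "city"
[0,7] S  <  k=6

[0,7] S   <
  [0,6] S\N   <
    [0,1] "sent" : N/NP
    [1,6] (S\N)\(N/NP)   >
      [1,2] "river" : ((S\N)\(N/NP))/PP
      [2,6] PP   <
        [2,4] S\NP   <
          [2,3] "heard" : N
          [3,4] "chased" : (S\NP)\N
        [4,6] PP\(S\NP)   <
          [4,5] "ate" : S
          [5,6] "quickly" : (PP\(S\NP))\S
  [6,7] "city" : S\(S\N)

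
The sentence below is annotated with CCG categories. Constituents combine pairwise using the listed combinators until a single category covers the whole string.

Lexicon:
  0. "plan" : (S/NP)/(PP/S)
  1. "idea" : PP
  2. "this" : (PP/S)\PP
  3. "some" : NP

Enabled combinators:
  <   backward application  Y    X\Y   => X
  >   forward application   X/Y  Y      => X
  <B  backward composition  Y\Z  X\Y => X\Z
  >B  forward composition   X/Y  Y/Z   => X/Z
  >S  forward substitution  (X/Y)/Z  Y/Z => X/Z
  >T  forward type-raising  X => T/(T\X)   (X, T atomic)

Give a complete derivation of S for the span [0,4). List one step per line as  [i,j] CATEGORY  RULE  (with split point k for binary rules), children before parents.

[0,1] (S/NP)/(PP/S)  lex  "plan"
[1,2] PP  lex  "idea"
[2,3] (PP/S)\PP  lex  "this"
[1,3] PP/S  <  k=2
[0,3] S/NP  >  k=1
[3,4] NP  lex  "some"
[0,4] S  >  k=3

[0,4] S   >
  [0,3] S/NP   >
    [0,1] "plan" : (S/NP)/(PP/S)
    [1,3] PP/S   <
      [1,2] "idea" : PP
      [2,3] "this" : (PP/S)\PP
  [3,4] "some" : NP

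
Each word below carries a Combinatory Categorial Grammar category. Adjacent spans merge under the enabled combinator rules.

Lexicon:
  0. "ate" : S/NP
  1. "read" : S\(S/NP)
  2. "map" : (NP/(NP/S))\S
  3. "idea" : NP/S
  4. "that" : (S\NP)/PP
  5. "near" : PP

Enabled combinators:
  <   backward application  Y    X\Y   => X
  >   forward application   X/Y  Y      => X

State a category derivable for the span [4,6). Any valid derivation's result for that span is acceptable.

[0,6] S   <
  [0,4] NP   >
    [0,3] NP/(NP/S)   <
      [0,2] S   <
        [0,1] "ate" : S/NP
        [1,2] "read" : S\(S/NP)
      [2,3] "map" : (NP/(NP/S))\S
    [3,4] "idea" : NP/S
  [4,6] S\NP   >
    [4,5] "that" : (S\NP)/PP
    [5,6] "near" : PP

S\NP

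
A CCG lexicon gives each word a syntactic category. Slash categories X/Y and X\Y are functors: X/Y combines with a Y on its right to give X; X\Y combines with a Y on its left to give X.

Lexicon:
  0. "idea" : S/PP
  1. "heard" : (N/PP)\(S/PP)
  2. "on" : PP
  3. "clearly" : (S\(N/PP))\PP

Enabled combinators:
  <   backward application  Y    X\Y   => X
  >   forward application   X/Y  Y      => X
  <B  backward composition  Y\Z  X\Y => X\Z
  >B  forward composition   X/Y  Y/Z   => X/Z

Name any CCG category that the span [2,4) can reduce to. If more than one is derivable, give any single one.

[0,4] S   <
  [0,2] N/PP   <
    [0,1] "idea" : S/PP
    [1,2] "heard" : (N/PP)\(S/PP)
  [2,4] S\(N/PP)   <
    [2,3] "on" : PP
    [3,4] "clearly" : (S\(N/PP))\PP

S\(N/PP)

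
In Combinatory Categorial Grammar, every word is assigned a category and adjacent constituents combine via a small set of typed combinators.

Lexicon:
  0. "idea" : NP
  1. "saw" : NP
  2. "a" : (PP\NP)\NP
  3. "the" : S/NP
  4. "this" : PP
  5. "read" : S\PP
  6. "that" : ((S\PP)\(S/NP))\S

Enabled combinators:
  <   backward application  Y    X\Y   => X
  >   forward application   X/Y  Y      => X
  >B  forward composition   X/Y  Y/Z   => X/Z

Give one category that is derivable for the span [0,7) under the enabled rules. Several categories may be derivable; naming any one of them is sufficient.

[0,7] S   <
  [0,3] PP   <
    [0,1] "idea" : NP
    [1,3] PP\NP   <
      [1,2] "saw" : NP
      [2,3] "a" : (PP\NP)\NP
  [3,7] S\PP   <
    [3,4] "the" : S/NP
    [4,7] (S\PP)\(S/NP)   <
      [4,6] S   <
        [4,5] "this" : PP
        [5,6] "read" : S\PP
      [6,7] "that" : ((S\PP)\(S/NP))\S

S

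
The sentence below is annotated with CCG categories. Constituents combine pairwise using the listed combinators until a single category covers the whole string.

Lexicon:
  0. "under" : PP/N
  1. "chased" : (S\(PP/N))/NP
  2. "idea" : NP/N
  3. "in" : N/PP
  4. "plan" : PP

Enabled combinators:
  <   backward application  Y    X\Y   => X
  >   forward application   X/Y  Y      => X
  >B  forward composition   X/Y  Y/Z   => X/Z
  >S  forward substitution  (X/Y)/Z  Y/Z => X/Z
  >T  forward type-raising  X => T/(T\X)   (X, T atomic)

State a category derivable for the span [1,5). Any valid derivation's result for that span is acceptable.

S\(PP/N)

[0,5] S   <
  [0,1] "under" : PP/N
  [1,5] S\(PP/N)   >
    [1,2] "chased" : (S\(PP/N))/NP
    [2,5] NP   >
      [2,3] "idea" : NP/N
      [3,5] N   >
        [3,4] "in" : N/PP
        [4,5] "plan" : PP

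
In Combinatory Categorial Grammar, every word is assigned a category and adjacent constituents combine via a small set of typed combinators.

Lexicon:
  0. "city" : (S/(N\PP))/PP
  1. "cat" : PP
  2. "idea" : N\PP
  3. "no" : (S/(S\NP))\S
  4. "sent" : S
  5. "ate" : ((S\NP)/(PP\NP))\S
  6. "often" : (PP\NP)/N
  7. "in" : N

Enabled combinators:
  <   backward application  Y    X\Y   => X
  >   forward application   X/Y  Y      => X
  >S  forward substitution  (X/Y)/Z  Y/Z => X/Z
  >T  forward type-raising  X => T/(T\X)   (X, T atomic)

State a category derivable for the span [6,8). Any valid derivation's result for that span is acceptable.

[0,8] S   >
  [0,4] S/(S\NP)   <
    [0,3] S   >
      [0,2] S/(N\PP)   >
        [0,1] "city" : (S/(N\PP))/PP
        [1,2] "cat" : PP
      [2,3] "idea" : N\PP
    [3,4] "no" : (S/(S\NP))\S
  [4,8] S\NP   >
    [4,6] (S\NP)/(PP\NP)   <
      [4,5] "sent" : S
      [5,6] "ate" : ((S\NP)/(PP\NP))\S
    [6,8] PP\NP   >
      [6,7] "often" : (PP\NP)/N
      [7,8] "in" : N

PP\NP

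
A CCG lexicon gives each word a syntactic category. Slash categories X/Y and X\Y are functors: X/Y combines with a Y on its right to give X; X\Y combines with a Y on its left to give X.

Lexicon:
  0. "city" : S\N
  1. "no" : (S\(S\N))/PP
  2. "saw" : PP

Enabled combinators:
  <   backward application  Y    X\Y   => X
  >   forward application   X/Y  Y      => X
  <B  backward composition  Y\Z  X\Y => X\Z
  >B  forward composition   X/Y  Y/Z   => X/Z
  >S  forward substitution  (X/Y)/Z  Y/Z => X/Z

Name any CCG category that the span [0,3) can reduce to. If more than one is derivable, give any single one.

S

[0,3] S   <
  [0,1] "city" : S\N
  [1,3] S\(S\N)   >
    [1,2] "no" : (S\(S\N))/PP
    [2,3] "saw" : PP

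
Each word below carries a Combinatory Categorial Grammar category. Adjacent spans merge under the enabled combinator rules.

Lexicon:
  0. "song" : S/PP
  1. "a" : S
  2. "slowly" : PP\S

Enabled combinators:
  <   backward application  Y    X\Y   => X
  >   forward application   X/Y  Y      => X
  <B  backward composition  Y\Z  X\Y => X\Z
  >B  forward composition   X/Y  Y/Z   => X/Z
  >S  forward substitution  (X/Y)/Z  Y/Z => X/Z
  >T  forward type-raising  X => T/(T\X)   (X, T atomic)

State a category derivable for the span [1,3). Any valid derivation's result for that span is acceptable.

PP

[0,3] S   >
  [0,1] "song" : S/PP
  [1,3] PP   <
    [1,2] "a" : S
    [2,3] "slowly" : PP\S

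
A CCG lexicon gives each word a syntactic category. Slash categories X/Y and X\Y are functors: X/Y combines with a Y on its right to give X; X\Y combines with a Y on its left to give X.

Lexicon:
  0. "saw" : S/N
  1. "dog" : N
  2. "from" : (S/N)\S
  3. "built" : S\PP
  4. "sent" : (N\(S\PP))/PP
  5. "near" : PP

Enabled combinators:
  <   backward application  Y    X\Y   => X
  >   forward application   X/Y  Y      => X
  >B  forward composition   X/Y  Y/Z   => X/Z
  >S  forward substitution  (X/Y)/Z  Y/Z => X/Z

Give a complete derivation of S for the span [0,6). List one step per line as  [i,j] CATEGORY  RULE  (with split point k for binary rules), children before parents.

[0,6] S   >
  [0,3] S/N   <
    [0,2] S   >
      [0,1] "saw" : S/N
      [1,2] "dog" : N
    [2,3] "from" : (S/N)\S
  [3,6] N   <
    [3,4] "built" : S\PP
    [4,6] N\(S\PP)   >
      [4,5] "sent" : (N\(S\PP))/PP
      [5,6] "near" : PP

[0,1] S/N  lex  "saw"
[1,2] N  lex  "dog"
[0,2] S  >  k=1
[2,3] (S/N)\S  lex  "from"
[0,3] S/N  <  k=2
[3,4] S\PP  lex  "built"
[4,5] (N\(S\PP))/PP  lex  "sent"
[5,6] PP  lex  "near"
[4,6] N\(S\PP)  >  k=5
[3,6] N  <  k=4
[0,6] S  >  k=3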